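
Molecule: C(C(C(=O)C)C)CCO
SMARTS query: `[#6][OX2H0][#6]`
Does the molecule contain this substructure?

No

The pattern [#6][OX2H0][#6] describes an aliphatic oxygen bridging two carbons with no H on the oxygen — an ether.
The closest candidate here is a hydroxyl group (-OH), but the oxygen has H1, not H0 bridging two carbons. No other fragment satisfies the full query, so there is no match.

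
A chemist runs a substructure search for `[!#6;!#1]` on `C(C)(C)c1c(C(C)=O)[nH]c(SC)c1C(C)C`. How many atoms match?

The query [!#6;!#1] means: not carbon and not hydrogen — any heteroatom.
Check the 16 heavy atoms by environment: 1× n (aromatic) → match; 4× c (aromatic) → no; 9× C → no; 1× O → match; 1× S → match.
Summing the matching environments: 1 + 1 + 1 = 3 matching atoms.

3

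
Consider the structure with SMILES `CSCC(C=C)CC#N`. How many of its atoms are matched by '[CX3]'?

The query [CX3] means: C with X3: aliphatic carbon with exactly 3 total connections.
Check the 9 heavy atoms by environment: 4× C (X4) → no; 1× S (X2) → no; 2× C (X3) → match; 1× C (X2) → no; 1× N (X1) → no.
That gives 2 matching atoms.

2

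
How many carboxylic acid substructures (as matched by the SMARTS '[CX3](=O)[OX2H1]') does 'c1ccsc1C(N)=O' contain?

0

[CX3](=O)[OX2H1] is the SMARTS for a carboxylic acid: an sp2 carbon double-bonded to O and single-bonded to an -OH oxygen.
The molecule has a primary amide (-C(=O)NH2), but the carbonyl is bonded to N, not to an -OH oxygen; nothing else fits, so there are 0 matches.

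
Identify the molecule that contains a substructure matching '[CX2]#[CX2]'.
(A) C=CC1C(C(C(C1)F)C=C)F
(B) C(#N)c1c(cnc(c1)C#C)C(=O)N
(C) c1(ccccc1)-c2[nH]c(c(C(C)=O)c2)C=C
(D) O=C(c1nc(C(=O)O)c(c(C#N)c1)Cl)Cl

[CX2]#[CX2] describes a carbon-carbon triple bond (an alkyne).
(A) has a vinyl group (-CH=CH2) but the C=C is a double bond; both carbons are CX3, not CX2.
(B) contains an ethynyl group (-C#CH), which satisfies every atom and bond constraint.
(C) has a vinyl group (-CH=CH2) but the C=C is a double bond; both carbons are CX3, not CX2.
(D) has a nitrile (-C#N) but the triple bond is C#N, not C#C.
So the answer is (B).

B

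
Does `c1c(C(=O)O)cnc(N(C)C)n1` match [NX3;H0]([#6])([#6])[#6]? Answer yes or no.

The pattern [NX3;H0]([#6])([#6])[#6] describes a trivalent nitrogen with no H, bonded to three carbons — a tertiary amine.
The molecule carries a dimethylamino group (-N(CH3)2), whose atoms satisfy every constraint of the query, so the pattern matches.

Yes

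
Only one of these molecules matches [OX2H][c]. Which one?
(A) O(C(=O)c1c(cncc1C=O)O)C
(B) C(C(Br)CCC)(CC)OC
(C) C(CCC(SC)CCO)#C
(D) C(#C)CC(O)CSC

A

[OX2H][c] describes a hydroxyl oxygen attached to an aromatic carbon (a phenol).
(A) contains a hydroxyl group (-OH), which satisfies every atom and bond constraint.
(B) has a methoxy ether (-OCH3) but the oxygen has H0, not H1.
(C) has a hydroxyl group (-OH) but the -OH is on an aliphatic carbon, not an aromatic c.
(D) has a hydroxyl group (-OH) but the -OH is on an aliphatic carbon, not an aromatic c.
So the answer is (A).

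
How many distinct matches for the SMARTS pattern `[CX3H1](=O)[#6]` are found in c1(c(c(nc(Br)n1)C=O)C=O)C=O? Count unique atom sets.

[CX3H1](=O)[#6] is the SMARTS for an aldehyde: an sp2 carbon with one H, double-bonded to O and single-bonded to carbon.
The molecule carries 3 separate instances of an aldehyde (-CHO) meeting every constraint; each maps to a distinct set of atoms, giving 3 matches.

3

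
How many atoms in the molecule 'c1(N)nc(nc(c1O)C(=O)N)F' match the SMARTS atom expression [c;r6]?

4

The query [c;r6] means: aromatic carbon that belongs to a six-membered ring.
Check the 12 heavy atoms by environment: 2× n (aromatic, in 6-ring) → no; 4× c (aromatic, in 6-ring) → match; 2× O (acyclic) → no; 1× C (acyclic) → no; 2× N (acyclic) → no; 1× F (acyclic) → no.
That gives 4 matching atoms.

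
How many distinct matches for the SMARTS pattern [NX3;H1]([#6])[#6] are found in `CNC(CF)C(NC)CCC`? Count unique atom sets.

[NX3;H1]([#6])[#6] is the SMARTS for a secondary amine: a trivalent nitrogen with one H, bonded to two carbons.
The molecule carries 2 separate instances of an N-methylamino group (-NHCH3) meeting every constraint; each maps to a distinct set of atoms, giving 2 matches.

2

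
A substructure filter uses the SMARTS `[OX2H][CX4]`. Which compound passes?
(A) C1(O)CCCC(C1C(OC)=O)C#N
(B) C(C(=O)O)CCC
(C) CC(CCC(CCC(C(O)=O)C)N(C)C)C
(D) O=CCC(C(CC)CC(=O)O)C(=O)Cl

[OX2H][CX4] describes a hydroxyl oxygen bound to an sp3 (X4) carbon (an aliphatic alcohol).
(A) contains a hydroxyl group (-OH), which satisfies every atom and bond constraint.
(B) has a carboxylic acid group (-C(=O)OH) but the -OH is on a CX3 carbonyl carbon, not a CX4 carbon.
(C) has a carboxylic acid group (-C(=O)OH) but the -OH is on a CX3 carbonyl carbon, not a CX4 carbon.
(D) has a carboxylic acid group (-C(=O)OH) but the -OH is on a CX3 carbonyl carbon, not a CX4 carbon.
So the answer is (A).

A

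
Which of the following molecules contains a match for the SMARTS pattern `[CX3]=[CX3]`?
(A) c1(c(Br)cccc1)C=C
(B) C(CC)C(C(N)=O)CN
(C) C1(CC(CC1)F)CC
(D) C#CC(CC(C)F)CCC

A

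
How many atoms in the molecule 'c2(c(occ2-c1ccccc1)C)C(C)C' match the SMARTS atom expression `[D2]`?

The query [D2] means: atom with exactly two heavy-atom neighbours.
Check the 15 heavy atoms by environment: 1× o (aromatic, D2) → match; 4× c (aromatic, D3) → no; 6× c (aromatic, D2) → match; 3× C (D1) → no; 1× C (D3) → no.
Summing the matching environments: 1 + 6 = 7 matching atoms.

7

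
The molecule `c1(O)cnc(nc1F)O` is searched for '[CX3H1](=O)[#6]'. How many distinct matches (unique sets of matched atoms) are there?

[CX3H1](=O)[#6] is the SMARTS for an aldehyde: an sp2 carbon with one H, double-bonded to O and single-bonded to carbon.
No fragment in the molecule satisfies every constraint, giving 0 matches.

0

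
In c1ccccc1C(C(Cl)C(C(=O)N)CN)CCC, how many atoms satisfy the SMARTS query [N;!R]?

The query [N;!R] means: aliphatic nitrogen not in a ring.
Check the 18 heavy atoms by environment: 8× C (acyclic) → no; 1× O (acyclic) → no; 2× N (acyclic) → match; 1× Cl (acyclic) → no; 6× c (aromatic, in 6-ring) → no.
That gives 2 matching atoms.

2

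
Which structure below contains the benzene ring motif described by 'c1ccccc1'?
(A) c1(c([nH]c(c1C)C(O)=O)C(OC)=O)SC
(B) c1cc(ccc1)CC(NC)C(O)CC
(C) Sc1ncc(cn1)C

B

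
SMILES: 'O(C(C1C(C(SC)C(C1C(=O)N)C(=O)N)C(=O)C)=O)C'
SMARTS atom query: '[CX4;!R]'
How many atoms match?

3

The query [CX4;!R] means: aliphatic carbon with four total connections, not in a ring.
Check the 20 heavy atoms by environment: 5× C (X4, in 5-ring) → no; 4× C (X3, acyclic) → no; 4× O (X1, acyclic) → no; 3× C (X4, acyclic) → match; 1× S (X2, acyclic) → no; 2× N (X3, acyclic) → no; 1× O (X2, acyclic) → no.
That gives 3 matching atoms.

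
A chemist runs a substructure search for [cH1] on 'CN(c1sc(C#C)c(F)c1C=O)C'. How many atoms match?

0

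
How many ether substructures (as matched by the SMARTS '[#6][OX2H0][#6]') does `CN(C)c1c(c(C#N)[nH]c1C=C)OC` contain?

[#6][OX2H0][#6] is the SMARTS for an ether: an aliphatic oxygen bridging two carbons with no H on the oxygen.
Exactly one fragment in the molecule meets all constraints, giving 1 match.

1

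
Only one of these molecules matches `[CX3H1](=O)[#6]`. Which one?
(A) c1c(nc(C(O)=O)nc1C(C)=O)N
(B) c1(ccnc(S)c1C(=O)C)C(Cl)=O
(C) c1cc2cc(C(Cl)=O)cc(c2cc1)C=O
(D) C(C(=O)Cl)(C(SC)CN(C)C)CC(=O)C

C

[CX3H1](=O)[#6] describes an sp2 carbon with one H, double-bonded to O and single-bonded to carbon (an aldehyde).
(A) has an acetyl/ketone group (-C(=O)CH3) but the carbonyl carbon has H0 (two carbon neighbours), not H1.
(B) has an acetyl/ketone group (-C(=O)CH3) but the carbonyl carbon has H0 (two carbon neighbours), not H1.
(C) contains an aldehyde (-CHO), which satisfies every atom and bond constraint.
(D) has an acetyl/ketone group (-C(=O)CH3) but the carbonyl carbon has H0 (two carbon neighbours), not H1.
So the answer is (C).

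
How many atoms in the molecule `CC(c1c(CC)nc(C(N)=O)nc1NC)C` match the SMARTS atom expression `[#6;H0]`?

The query [#6;H0] means: any carbon with no attached hydrogen.
Check the 16 heavy atoms by environment: 2× n (aromatic, H0) → no; 4× c (aromatic, H0) → match; 1× C (H1) → no; 4× C (H3) → no; 1× C (H2) → no; 1× N (H1) → no; 1× C (H0) → match; 1× O (H0) → no; 1× N (H2) → no.
Summing the matching environments: 4 + 1 = 5 matching atoms.

5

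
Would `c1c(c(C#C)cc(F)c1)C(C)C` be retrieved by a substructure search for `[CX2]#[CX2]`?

Yes

The pattern [CX2]#[CX2] describes a carbon-carbon triple bond — an alkyne.
The molecule carries an ethynyl group (-C#CH), whose atoms satisfy every constraint of the query, so the pattern matches.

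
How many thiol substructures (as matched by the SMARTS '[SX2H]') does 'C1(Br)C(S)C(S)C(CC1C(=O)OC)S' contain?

[SX2H] is the SMARTS for a thiol: an aliphatic sulfur with two connections, one being H.
The molecule carries 3 separate instances of a thiol (-SH) meeting every constraint; each maps to a distinct set of atoms, giving 3 matches.

3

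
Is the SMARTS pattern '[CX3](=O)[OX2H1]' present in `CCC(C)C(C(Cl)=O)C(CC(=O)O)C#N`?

Yes

The pattern [CX3](=O)[OX2H1] describes an sp2 carbon double-bonded to O and single-bonded to an -OH oxygen — a carboxylic acid.
The molecule carries a carboxylic acid group (-C(=O)OH), whose atoms satisfy every constraint of the query, so the pattern matches.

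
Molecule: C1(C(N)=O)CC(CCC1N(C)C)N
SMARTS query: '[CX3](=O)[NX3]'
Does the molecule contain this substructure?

Yes

The pattern [CX3](=O)[NX3] describes a carbonyl carbon bonded to a trivalent nitrogen — an amide.
The molecule carries a primary amide (-C(=O)NH2), whose atoms satisfy every constraint of the query, so the pattern matches.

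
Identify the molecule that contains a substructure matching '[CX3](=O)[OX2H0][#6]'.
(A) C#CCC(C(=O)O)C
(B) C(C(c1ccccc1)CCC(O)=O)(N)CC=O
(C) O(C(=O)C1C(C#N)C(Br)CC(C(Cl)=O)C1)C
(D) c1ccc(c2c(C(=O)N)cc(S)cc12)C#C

[CX3](=O)[OX2H0][#6] describes a carbonyl carbon bonded to an oxygen that is itself bonded to carbon (no H on that O) (an ester).
(A) has a carboxylic acid group (-C(=O)OH) but the singly-bonded O carries H (OX2H1, not H0).
(B) has a carboxylic acid group (-C(=O)OH) but the singly-bonded O carries H (OX2H1, not H0).
(C) contains a methyl-ester group (-C(=O)OCH3), which satisfies every atom and bond constraint.
(D) has a primary amide (-C(=O)NH2) but the carbonyl is bonded to N, not to an O-C linkage.
So the answer is (C).

C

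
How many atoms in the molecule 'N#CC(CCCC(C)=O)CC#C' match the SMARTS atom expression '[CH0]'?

3

The query [CH0] means: aliphatic carbon with no attached hydrogen.
Check the 12 heavy atoms by environment: 4× C (H2) → no; 2× C (H1) → no; 3× C (H0) → match; 1× O (H0) → no; 1× C (H3) → no; 1× N (H0) → no.
That gives 3 matching atoms.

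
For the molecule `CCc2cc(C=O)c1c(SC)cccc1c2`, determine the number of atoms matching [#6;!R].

The query [#6;!R] means: carbon not in any ring.
Check the 16 heavy atoms by environment: 10× c (aromatic, in 6-ring) → no; 4× C (acyclic) → match; 1× S (acyclic) → no; 1× O (acyclic) → no.
That gives 4 matching atoms.

4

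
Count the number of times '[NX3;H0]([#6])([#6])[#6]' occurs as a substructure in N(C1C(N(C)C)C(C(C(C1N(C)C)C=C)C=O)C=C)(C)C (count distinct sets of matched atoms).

3

[NX3;H0]([#6])([#6])[#6] is the SMARTS for a tertiary amine: a trivalent nitrogen with no H, bonded to three carbons.
The molecule carries 3 separate instances of a dimethylamino group (-N(CH3)2) meeting every constraint; each maps to a distinct set of atoms, giving 3 matches.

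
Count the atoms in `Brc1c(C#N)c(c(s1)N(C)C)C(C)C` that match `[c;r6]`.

0

Check the 14 heavy atoms by environment: 1× s (aromatic, in 5-ring) → no; 4× c (aromatic, in 5-ring) → no; 2× N (acyclic) → no; 6× C (acyclic) → no; 1× Br (acyclic) → no.
No environment satisfies the query, so 0 matching atoms.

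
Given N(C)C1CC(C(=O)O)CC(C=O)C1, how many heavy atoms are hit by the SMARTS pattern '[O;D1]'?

The query [O;D1] means: aliphatic oxygen bonded to exactly one heavy atom.
Check the 13 heavy atoms by environment: 4× C (D3) → no; 4× C (D2) → no; 3× O (D1) → match; 1× N (D2) → no; 1× C (D1) → no.
That gives 3 matching atoms.

3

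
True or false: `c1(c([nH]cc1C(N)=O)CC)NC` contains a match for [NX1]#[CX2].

False

The pattern [NX1]#[CX2] describes a nitrogen triple-bonded to a two-connected carbon — a nitrile.
The closest candidate here is a primary amide (-C(=O)NH2), but the nitrogen is NX3, not NX1. No other fragment satisfies the full query, so there is no match.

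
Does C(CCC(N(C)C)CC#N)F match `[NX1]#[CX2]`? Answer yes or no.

Yes

The pattern [NX1]#[CX2] describes a nitrogen triple-bonded to a two-connected carbon — a nitrile.
The molecule carries a nitrile (-C#N), whose atoms satisfy every constraint of the query, so the pattern matches.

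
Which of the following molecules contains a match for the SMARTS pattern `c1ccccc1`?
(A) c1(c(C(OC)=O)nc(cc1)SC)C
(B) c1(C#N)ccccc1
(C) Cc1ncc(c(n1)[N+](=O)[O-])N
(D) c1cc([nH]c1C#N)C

B

c1ccccc1 describes six aromatic carbons in a ring (a benzene ring).
(A) has a methyl group (-CH3) but no six-membered all-carbon aromatic ring is present.
(B) contains the required atom environment, so the pattern matches.
(C) has a methyl group (-CH3) but no six-membered all-carbon aromatic ring is present.
(D) has a methyl group (-CH3) but no six-membered all-carbon aromatic ring is present.
So the answer is (B).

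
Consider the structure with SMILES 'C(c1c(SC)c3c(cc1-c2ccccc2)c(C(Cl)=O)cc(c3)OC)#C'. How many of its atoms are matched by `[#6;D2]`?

9

The query [#6;D2] means: any carbon bonded to exactly two heavy atoms.
Check the 25 heavy atoms by environment: 8× c (aromatic, D3) → no; 8× c (aromatic, D2) → match; 1× O (D2) → no; 3× C (D1) → no; 1× C (D2) → match; 1× C (D3) → no; 1× O (D1) → no; 1× Cl (D1) → no; 1× S (D2) → no.
Summing the matching environments: 8 + 1 = 9 matching atoms.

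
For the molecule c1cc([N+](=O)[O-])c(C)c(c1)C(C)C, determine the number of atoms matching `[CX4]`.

4

The query [CX4] means: C with X4: aliphatic carbon with exactly 4 total connections (bonds + H).
Check the 13 heavy atoms by environment: 6× c (aromatic, X3) → no; 4× C (X4) → match; 1× N (charge +1, X3) → no; 1× O (charge -1, X1) → no; 1× O (X1) → no.
That gives 4 matching atoms.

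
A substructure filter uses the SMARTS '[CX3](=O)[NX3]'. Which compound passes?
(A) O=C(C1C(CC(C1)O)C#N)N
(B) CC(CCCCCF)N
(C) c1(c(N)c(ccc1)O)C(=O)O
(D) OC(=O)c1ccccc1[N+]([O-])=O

A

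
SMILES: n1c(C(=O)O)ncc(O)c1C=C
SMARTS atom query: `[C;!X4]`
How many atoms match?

The query [C;!X4] means: aliphatic carbon that does not have four total connections.
Check the 12 heavy atoms by environment: 2× n (aromatic, X2) → no; 4× c (aromatic, X3) → no; 2× O (X2) → no; 3× C (X3) → match; 1× O (X1) → no.
That gives 3 matching atoms.

3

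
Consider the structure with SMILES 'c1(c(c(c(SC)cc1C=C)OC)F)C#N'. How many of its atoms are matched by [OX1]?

The query [OX1] means: aliphatic oxygen with one total connection — typically a carbonyl =O or an oxide.
Check the 15 heavy atoms by environment: 6× c (aromatic, X3) → no; 1× C (X2) → no; 1× N (X1) → no; 2× C (X3) → no; 1× F (X1) → no; 1× S (X2) → no; 2× C (X4) → no; 1× O (X2) → no.
No environment satisfies the query, so 0 matching atoms.

0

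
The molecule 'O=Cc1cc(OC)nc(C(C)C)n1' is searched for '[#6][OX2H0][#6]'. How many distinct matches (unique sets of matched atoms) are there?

1

[#6][OX2H0][#6] is the SMARTS for an ether: an aliphatic oxygen bridging two carbons with no H on the oxygen.
Exactly one fragment in the molecule meets all constraints, giving 1 match.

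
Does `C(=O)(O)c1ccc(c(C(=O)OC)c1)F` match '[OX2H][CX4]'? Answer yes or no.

No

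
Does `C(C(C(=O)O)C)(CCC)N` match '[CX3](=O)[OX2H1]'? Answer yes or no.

Yes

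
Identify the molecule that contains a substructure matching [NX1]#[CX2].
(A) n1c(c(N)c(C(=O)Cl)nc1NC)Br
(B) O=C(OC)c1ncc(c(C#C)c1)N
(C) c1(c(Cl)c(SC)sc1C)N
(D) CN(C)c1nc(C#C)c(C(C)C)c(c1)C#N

D

[NX1]#[CX2] describes a nitrogen triple-bonded to a two-connected carbon (a nitrile).
(A) has a primary amino group (-NH2) but the nitrogen is NX3 (three connections), not NX1 triple-bonded.
(B) has a primary amino group (-NH2) but the nitrogen is NX3 (three connections), not NX1 triple-bonded.
(C) has a primary amino group (-NH2) but the nitrogen is NX3 (three connections), not NX1 triple-bonded.
(D) contains a nitrile (-C#N), which satisfies every atom and bond constraint.
So the answer is (D).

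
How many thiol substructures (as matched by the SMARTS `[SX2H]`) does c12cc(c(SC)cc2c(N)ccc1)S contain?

1

[SX2H] is the SMARTS for a thiol: an aliphatic sulfur with two connections, one being H.
Exactly one fragment in the molecule meets all constraints, giving 1 match.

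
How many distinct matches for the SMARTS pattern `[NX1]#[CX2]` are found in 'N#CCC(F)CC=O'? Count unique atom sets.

1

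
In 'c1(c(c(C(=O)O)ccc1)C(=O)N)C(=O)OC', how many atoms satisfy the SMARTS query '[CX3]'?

3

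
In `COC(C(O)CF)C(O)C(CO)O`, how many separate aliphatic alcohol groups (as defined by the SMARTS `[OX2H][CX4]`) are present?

4

[OX2H][CX4] is the SMARTS for an aliphatic alcohol: a hydroxyl oxygen bound to an sp3 (X4) carbon.
The molecule carries 4 separate instances of a hydroxyl group (-OH) meeting every constraint; each maps to a distinct set of atoms, giving 4 matches.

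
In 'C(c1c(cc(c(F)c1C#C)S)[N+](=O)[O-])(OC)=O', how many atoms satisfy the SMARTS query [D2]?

3

The query [D2] means: atom with exactly two heavy-atom neighbours.
Check the 17 heavy atoms by environment: 5× c (aromatic, D3) → no; 1× c (aromatic, D2) → match; 1× S (D1) → no; 1× N (charge +1, D3) → no; 1× O (charge -1, D1) → no; 2× O (D1) → no; 1× C (D3) → no; 1× O (D2) → match; 2× C (D1) → no; 1× F (D1) → no; 1× C (D2) → match.
Summing the matching environments: 1 + 1 + 1 = 3 matching atoms.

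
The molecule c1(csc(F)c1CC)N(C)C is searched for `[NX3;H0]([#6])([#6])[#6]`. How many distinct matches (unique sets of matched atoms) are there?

1

[NX3;H0]([#6])([#6])[#6] is the SMARTS for a tertiary amine: a trivalent nitrogen with no H, bonded to three carbons.
Exactly one fragment in the molecule meets all constraints, giving 1 match.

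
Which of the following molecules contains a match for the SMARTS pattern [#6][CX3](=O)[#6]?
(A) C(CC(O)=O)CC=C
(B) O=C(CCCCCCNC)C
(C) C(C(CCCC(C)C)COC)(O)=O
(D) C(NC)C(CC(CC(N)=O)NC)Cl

B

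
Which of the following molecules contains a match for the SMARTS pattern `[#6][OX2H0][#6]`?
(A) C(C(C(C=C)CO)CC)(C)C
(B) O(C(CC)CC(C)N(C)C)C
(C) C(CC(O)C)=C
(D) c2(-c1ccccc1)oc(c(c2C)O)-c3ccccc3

B

[#6][OX2H0][#6] describes an aliphatic oxygen bridging two carbons with no H on the oxygen (an ether).
(A) has a hydroxyl group (-OH) but the oxygen has H1, not H0 bridging two carbons.
(B) contains a methoxy ether (-OCH3), which satisfies every atom and bond constraint.
(C) has a hydroxyl group (-OH) but the oxygen has H1, not H0 bridging two carbons.
(D) has a hydroxyl group (-OH) but the oxygen has H1, not H0 bridging two carbons.
So the answer is (B).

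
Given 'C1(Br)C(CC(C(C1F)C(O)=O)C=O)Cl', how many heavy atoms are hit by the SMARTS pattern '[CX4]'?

6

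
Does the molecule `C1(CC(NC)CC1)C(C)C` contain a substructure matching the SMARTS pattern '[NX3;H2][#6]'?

No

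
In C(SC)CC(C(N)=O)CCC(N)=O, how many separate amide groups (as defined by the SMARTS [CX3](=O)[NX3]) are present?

[CX3](=O)[NX3] is the SMARTS for an amide: a carbonyl carbon bonded to a trivalent nitrogen.
The molecule carries 2 separate instances of a primary amide (-C(=O)NH2) meeting every constraint; each maps to a distinct set of atoms, giving 2 matches.

2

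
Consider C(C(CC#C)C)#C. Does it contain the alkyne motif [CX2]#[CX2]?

Yes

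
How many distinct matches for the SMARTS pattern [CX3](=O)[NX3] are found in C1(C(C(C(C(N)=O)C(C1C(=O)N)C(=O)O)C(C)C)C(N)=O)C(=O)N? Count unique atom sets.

[CX3](=O)[NX3] is the SMARTS for an amide: a carbonyl carbon bonded to a trivalent nitrogen.
The molecule carries 4 separate instances of a primary amide (-C(=O)NH2) meeting every constraint; each maps to a distinct set of atoms, giving 4 matches.

4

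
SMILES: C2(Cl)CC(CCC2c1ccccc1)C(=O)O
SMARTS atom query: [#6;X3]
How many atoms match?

The query [#6;X3] means: any carbon (aromatic or not) with three total connections.
Check the 16 heavy atoms by environment: 6× C (X4) → no; 1× C (X3) → match; 1× O (X1) → no; 1× O (X2) → no; 1× Cl (X1) → no; 6× c (aromatic, X3) → match.
Summing the matching environments: 1 + 6 = 7 matching atoms.

7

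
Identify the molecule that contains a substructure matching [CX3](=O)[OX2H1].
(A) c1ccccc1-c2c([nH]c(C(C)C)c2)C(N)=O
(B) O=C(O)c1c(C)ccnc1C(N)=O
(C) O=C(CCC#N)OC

B

[CX3](=O)[OX2H1] describes an sp2 carbon double-bonded to O and single-bonded to an -OH oxygen (a carboxylic acid).
(A) has a primary amide (-C(=O)NH2) but the carbonyl is bonded to N, not to an -OH oxygen.
(B) contains a carboxylic acid group (-C(=O)OH), which satisfies every atom and bond constraint.
(C) has a methyl-ester group (-C(=O)OCH3) but the singly-bonded O has no H (OX2H0, not OX2H1).
So the answer is (B).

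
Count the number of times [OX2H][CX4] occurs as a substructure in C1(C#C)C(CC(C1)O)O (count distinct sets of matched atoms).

2

[OX2H][CX4] is the SMARTS for an aliphatic alcohol: a hydroxyl oxygen bound to an sp3 (X4) carbon.
The molecule carries 2 separate instances of a hydroxyl group (-OH) meeting every constraint; each maps to a distinct set of atoms, giving 2 matches.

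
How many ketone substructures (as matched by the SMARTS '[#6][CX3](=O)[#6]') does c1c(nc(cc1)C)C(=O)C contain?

[#6][CX3](=O)[#6] is the SMARTS for a ketone: a carbonyl carbon (no H) flanked by two carbons.
Exactly one fragment in the molecule meets all constraints, giving 1 match.

1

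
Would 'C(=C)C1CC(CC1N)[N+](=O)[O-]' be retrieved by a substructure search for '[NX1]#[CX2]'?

No

The pattern [NX1]#[CX2] describes a nitrogen triple-bonded to a two-connected carbon — a nitrile.
The closest candidate here is a nitro group (-[N+](=O)[O-]), but there is no C#N triple bond. No other fragment satisfies the full query, so there is no match.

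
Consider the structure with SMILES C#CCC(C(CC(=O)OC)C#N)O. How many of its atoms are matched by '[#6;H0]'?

3

The query [#6;H0] means: any carbon with no attached hydrogen.
Check the 13 heavy atoms by environment: 2× C (H2) → no; 3× C (H1) → no; 3× C (H0) → match; 1× N (H0) → no; 1× O (H1) → no; 2× O (H0) → no; 1× C (H3) → no.
That gives 3 matching atoms.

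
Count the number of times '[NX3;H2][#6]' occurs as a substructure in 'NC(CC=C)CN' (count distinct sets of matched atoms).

[NX3;H2][#6] is the SMARTS for a primary amine: a trivalent nitrogen with two H attached to carbon.
The molecule carries 2 separate instances of a primary amino group (-NH2) meeting every constraint; each maps to a distinct set of atoms, giving 2 matches.

2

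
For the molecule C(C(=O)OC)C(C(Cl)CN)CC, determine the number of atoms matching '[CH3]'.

2

Check the 12 heavy atoms by environment: 3× C (H2) → no; 2× C (H1) → no; 1× Cl (H0) → no; 2× C (H3) → match; 1× C (H0) → no; 2× O (H0) → no; 1× N (H2) → no.
That gives 2 matching atoms.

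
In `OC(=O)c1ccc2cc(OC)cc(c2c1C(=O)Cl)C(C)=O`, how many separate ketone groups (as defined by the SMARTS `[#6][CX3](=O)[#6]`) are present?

[#6][CX3](=O)[#6] is the SMARTS for a ketone: a carbonyl carbon (no H) flanked by two carbons.
Exactly one fragment in the molecule meets all constraints, giving 1 match.

1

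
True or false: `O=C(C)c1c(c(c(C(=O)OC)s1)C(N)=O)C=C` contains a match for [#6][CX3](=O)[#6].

The pattern [#6][CX3](=O)[#6] describes a carbonyl carbon (no H) flanked by two carbons — a ketone.
The molecule carries an acetyl/ketone group (-C(=O)CH3), whose atoms satisfy every constraint of the query, so the pattern matches.

True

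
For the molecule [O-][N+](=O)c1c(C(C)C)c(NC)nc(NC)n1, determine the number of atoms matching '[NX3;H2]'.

0

The query [NX3;H2] means: aliphatic N with 3 total connections, two of them H — an -NH2 nitrogen (amine or amide).
Check the 16 heavy atoms by environment: 2× n (aromatic, H0, X2) → no; 4× c (aromatic, H0, X3) → no; 2× N (H1, X3) → no; 4× C (H3, X4) → no; 1× N (charge +1, H0, X3) → no; 1× O (charge -1, H0, X1) → no; 1× O (H0, X1) → no; 1× C (H1, X4) → no.
No environment satisfies the query, so 0 matching atoms.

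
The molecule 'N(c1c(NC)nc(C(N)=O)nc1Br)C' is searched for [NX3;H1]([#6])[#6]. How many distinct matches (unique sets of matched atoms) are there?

2

[NX3;H1]([#6])[#6] is the SMARTS for a secondary amine: a trivalent nitrogen with one H, bonded to two carbons.
The molecule carries 2 separate instances of an N-methylamino group (-NHCH3) meeting every constraint; each maps to a distinct set of atoms, giving 2 matches.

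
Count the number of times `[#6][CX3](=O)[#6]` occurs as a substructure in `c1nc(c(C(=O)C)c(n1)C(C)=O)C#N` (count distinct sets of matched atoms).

[#6][CX3](=O)[#6] is the SMARTS for a ketone: a carbonyl carbon (no H) flanked by two carbons.
The molecule carries 2 separate instances of an acetyl/ketone group (-C(=O)CH3) meeting every constraint; each maps to a distinct set of atoms, giving 2 matches.

2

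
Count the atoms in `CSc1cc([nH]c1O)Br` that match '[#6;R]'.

The query [#6;R] means: carbon that is part of a ring.
Check the 9 heavy atoms by environment: 1× n (aromatic, in 5-ring) → no; 4× c (aromatic, in 5-ring) → match; 1× Br (acyclic) → no; 1× S (acyclic) → no; 1× C (acyclic) → no; 1× O (acyclic) → no.
That gives 4 matching atoms.

4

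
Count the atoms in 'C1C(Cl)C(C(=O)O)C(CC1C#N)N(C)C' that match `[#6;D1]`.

2

The query [#6;D1] means: carbon bonded to exactly one heavy atom.
Check the 15 heavy atoms by environment: 5× C (D3) → no; 3× C (D2) → no; 2× O (D1) → no; 1× N (D3) → no; 2× C (D1) → match; 1× Cl (D1) → no; 1× N (D1) → no.
That gives 2 matching atoms.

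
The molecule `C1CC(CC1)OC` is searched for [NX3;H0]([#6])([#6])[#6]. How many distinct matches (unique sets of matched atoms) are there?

0

[NX3;H0]([#6])([#6])[#6] is the SMARTS for a tertiary amine: a trivalent nitrogen with no H, bonded to three carbons.
No fragment in the molecule satisfies every constraint, giving 0 matches.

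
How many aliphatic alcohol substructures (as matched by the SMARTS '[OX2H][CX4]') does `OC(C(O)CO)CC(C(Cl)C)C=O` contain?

3

[OX2H][CX4] is the SMARTS for an aliphatic alcohol: a hydroxyl oxygen bound to an sp3 (X4) carbon.
The molecule carries 3 separate instances of a hydroxyl group (-OH) meeting every constraint; each maps to a distinct set of atoms, giving 3 matches.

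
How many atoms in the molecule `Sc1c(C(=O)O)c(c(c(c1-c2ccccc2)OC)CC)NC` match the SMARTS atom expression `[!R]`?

10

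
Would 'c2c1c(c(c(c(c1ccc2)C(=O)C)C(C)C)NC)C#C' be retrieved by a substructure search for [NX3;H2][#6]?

No

The pattern [NX3;H2][#6] describes a trivalent nitrogen with two H attached to carbon — a primary amine.
The closest candidate here is an N-methylamino group (-NHCH3), but the nitrogen bears two carbons and only one H (H1), not H2. No other fragment satisfies the full query, so there is no match.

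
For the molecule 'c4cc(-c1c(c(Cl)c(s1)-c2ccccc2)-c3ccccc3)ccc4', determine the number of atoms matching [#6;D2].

The query [#6;D2] means: any carbon bonded to exactly two heavy atoms.
Check the 24 heavy atoms by environment: 1× s (aromatic, D2) → no; 7× c (aromatic, D3) → no; 15× c (aromatic, D2) → match; 1× Cl (D1) → no.
That gives 15 matching atoms.

15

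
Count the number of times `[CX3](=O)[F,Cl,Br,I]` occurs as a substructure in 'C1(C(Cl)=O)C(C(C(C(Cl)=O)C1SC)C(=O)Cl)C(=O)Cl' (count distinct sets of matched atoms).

[CX3](=O)[F,Cl,Br,I] is the SMARTS for an acyl halide: a carbonyl carbon bonded to a halogen.
The molecule carries 4 separate instances of an acyl chloride (-C(=O)Cl) meeting every constraint; each maps to a distinct set of atoms, giving 4 matches.

4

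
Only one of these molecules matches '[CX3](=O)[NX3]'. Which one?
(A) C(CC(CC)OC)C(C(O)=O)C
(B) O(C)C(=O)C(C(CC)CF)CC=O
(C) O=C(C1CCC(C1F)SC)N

C

[CX3](=O)[NX3] describes a carbonyl carbon bonded to a trivalent nitrogen (an amide).
(A) has a carboxylic acid group (-C(=O)OH) but the carbonyl is bonded to O, not to an NX3 nitrogen.
(B) has a methyl-ester group (-C(=O)OCH3) but the carbonyl is bonded to O, not to an NX3 nitrogen.
(C) contains a primary amide (-C(=O)NH2), which satisfies every atom and bond constraint.
So the answer is (C).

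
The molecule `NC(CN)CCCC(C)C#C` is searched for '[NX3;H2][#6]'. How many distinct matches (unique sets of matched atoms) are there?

[NX3;H2][#6] is the SMARTS for a primary amine: a trivalent nitrogen with two H attached to carbon.
The molecule carries 2 separate instances of a primary amino group (-NH2) meeting every constraint; each maps to a distinct set of atoms, giving 2 matches.

2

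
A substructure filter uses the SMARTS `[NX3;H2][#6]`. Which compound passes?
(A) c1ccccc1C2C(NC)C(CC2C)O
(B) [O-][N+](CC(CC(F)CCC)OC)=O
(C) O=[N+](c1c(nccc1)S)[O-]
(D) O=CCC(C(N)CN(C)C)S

[NX3;H2][#6] describes a trivalent nitrogen with two H attached to carbon (a primary amine).
(A) has an N-methylamino group (-NHCH3) but the nitrogen bears two carbons and only one H (H1), not H2.
(B) has a nitro group (-[N+](=O)[O-]) but the nitrogen is [N+] with no H, not NX3H2.
(C) has a nitro group (-[N+](=O)[O-]) but the nitrogen is [N+] with no H, not NX3H2.
(D) contains a primary amino group (-NH2), which satisfies every atom and bond constraint.
So the answer is (D).

D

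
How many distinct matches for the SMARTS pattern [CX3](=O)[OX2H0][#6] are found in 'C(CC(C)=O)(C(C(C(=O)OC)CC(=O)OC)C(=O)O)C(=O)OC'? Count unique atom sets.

[CX3](=O)[OX2H0][#6] is the SMARTS for an ester: a carbonyl carbon bonded to an oxygen that is itself bonded to carbon (no H on that O).
The molecule carries 3 separate instances of a methyl-ester group (-C(=O)OCH3) meeting every constraint; each maps to a distinct set of atoms, giving 3 matches.

3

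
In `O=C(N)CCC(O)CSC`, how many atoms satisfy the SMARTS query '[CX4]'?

5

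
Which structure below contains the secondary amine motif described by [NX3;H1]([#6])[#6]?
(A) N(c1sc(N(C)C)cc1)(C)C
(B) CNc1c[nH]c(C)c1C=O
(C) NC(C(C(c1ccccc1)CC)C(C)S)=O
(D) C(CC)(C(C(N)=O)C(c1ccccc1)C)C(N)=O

B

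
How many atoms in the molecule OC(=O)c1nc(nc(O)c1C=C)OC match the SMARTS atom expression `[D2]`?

4

Check the 14 heavy atoms by environment: 2× n (aromatic, D2) → match; 4× c (aromatic, D3) → no; 1× O (D2) → match; 2× C (D1) → no; 1× C (D3) → no; 3× O (D1) → no; 1× C (D2) → match.
Summing the matching environments: 2 + 1 + 1 = 4 matching atoms.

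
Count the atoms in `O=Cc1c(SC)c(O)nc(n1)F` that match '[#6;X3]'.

5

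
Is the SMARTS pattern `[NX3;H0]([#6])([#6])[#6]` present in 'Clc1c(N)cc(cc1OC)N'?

No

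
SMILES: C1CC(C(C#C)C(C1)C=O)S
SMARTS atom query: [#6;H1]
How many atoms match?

The query [#6;H1] means: any carbon bearing exactly one hydrogen.
Check the 11 heavy atoms by environment: 3× C (H2) → no; 5× C (H1) → match; 1× O (H0) → no; 1× S (H1) → no; 1× C (H0) → no.
That gives 5 matching atoms.

5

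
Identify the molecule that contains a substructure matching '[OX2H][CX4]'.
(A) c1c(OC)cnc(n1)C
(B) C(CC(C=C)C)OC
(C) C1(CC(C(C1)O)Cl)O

[OX2H][CX4] describes a hydroxyl oxygen bound to an sp3 (X4) carbon (an aliphatic alcohol).
(A) has a methoxy ether (-OCH3) but the oxygen has H0 (ether), not H1.
(B) has a methoxy ether (-OCH3) but the oxygen has H0 (ether), not H1.
(C) contains a hydroxyl group (-OH), which satisfies every atom and bond constraint.
So the answer is (C).

C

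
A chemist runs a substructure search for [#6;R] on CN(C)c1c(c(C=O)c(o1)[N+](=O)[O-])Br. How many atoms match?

4

The query [#6;R] means: carbon that is part of a ring.
Check the 14 heavy atoms by environment: 1× o (aromatic, in 5-ring) → no; 4× c (aromatic, in 5-ring) → match; 1× Br (acyclic) → no; 1× N (charge +1, acyclic) → no; 1× O (charge -1, acyclic) → no; 2× O (acyclic) → no; 3× C (acyclic) → no; 1× N (acyclic) → no.
That gives 4 matching atoms.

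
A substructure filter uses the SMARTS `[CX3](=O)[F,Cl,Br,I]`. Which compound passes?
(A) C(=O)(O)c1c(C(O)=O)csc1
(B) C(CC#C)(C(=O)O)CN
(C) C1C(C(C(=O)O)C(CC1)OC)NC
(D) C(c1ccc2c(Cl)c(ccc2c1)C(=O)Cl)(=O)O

[CX3](=O)[F,Cl,Br,I] describes a carbonyl carbon bonded to a halogen (an acyl halide).
(A) has a carboxylic acid group (-C(=O)OH) but the carbonyl is bonded to -OH, not to a halogen.
(B) has a carboxylic acid group (-C(=O)OH) but the carbonyl is bonded to -OH, not to a halogen.
(C) has a carboxylic acid group (-C(=O)OH) but the carbonyl is bonded to -OH, not to a halogen.
(D) contains an acyl chloride (-C(=O)Cl), which satisfies every atom and bond constraint.
So the answer is (D).

D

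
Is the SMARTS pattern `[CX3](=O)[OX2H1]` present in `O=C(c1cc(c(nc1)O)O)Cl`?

The pattern [CX3](=O)[OX2H1] describes an sp2 carbon double-bonded to O and single-bonded to an -OH oxygen — a carboxylic acid.
The closest candidate here is an acyl chloride (-C(=O)Cl), but the carbonyl is bonded to Cl, not to an -OH oxygen. No other fragment satisfies the full query, so there is no match.

No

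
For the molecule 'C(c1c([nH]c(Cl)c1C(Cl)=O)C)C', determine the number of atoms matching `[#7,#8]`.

2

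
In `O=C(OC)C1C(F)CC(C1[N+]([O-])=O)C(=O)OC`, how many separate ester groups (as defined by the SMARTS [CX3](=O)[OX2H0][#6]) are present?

2

[CX3](=O)[OX2H0][#6] is the SMARTS for an ester: a carbonyl carbon bonded to an oxygen that is itself bonded to carbon (no H on that O).
The molecule carries 2 separate instances of a methyl-ester group (-C(=O)OCH3) meeting every constraint; each maps to a distinct set of atoms, giving 2 matches.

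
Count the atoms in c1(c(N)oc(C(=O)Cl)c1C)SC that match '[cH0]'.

4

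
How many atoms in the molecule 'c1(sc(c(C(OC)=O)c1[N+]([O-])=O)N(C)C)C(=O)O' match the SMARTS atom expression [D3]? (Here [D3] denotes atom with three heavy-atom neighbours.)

8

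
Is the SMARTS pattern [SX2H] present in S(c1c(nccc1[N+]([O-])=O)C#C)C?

The pattern [SX2H] describes an aliphatic sulfur with two connections, one being H — a thiol.
The closest candidate here is a methylthio ether (-SCH3), but the sulfur has H0 (bonded to two carbons), not H1. No other fragment satisfies the full query, so there is no match.

No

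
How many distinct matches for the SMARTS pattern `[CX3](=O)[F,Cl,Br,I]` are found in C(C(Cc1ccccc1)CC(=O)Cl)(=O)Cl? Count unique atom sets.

2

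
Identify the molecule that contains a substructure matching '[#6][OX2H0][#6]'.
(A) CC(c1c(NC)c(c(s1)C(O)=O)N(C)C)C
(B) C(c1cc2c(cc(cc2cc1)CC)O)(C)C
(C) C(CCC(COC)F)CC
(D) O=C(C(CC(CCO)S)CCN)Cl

C

[#6][OX2H0][#6] describes an aliphatic oxygen bridging two carbons with no H on the oxygen (an ether).
(A) has a carboxylic acid group (-C(=O)OH) but the -OH oxygen has H1; the =O is OX1, not OX2.
(B) has a hydroxyl group (-OH) but the oxygen has H1, not H0 bridging two carbons.
(C) contains a methoxy ether (-OCH3), which satisfies every atom and bond constraint.
(D) has a hydroxyl group (-OH) but the oxygen has H1, not H0 bridging two carbons.
So the answer is (C).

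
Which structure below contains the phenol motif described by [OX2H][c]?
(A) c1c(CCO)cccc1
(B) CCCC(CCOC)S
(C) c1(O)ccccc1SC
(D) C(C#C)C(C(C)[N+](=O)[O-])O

C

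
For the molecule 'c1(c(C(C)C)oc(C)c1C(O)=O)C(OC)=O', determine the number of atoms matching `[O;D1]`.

The query [O;D1] means: aliphatic oxygen bonded to exactly one heavy atom.
Check the 16 heavy atoms by environment: 1× o (aromatic, D2) → no; 4× c (aromatic, D3) → no; 4× C (D1) → no; 3× C (D3) → no; 3× O (D1) → match; 1× O (D2) → no.
That gives 3 matching atoms.

3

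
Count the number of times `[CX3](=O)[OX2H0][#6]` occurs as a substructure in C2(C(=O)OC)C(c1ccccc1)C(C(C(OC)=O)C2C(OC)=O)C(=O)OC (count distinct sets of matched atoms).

4

[CX3](=O)[OX2H0][#6] is the SMARTS for an ester: a carbonyl carbon bonded to an oxygen that is itself bonded to carbon (no H on that O).
The molecule carries 4 separate instances of a methyl-ester group (-C(=O)OCH3) meeting every constraint; each maps to a distinct set of atoms, giving 4 matches.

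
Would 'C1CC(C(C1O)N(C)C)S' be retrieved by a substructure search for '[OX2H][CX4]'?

Yes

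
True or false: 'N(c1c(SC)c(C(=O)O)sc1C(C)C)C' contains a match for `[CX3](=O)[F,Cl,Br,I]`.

False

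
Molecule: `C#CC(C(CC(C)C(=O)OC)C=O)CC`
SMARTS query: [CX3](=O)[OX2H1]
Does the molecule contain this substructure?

No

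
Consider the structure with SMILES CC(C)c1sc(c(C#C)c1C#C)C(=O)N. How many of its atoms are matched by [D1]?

The query [D1] means: atom with exactly one heavy-atom neighbour (degree 1).
Check the 15 heavy atoms by environment: 1× s (aromatic, D2) → no; 4× c (aromatic, D3) → no; 2× C (D2) → no; 4× C (D1) → match; 2× C (D3) → no; 1× O (D1) → match; 1× N (D1) → match.
Summing the matching environments: 4 + 1 + 1 = 6 matching atoms.

6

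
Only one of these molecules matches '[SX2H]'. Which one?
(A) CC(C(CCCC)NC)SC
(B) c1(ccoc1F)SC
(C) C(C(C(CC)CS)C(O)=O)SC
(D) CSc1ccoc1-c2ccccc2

C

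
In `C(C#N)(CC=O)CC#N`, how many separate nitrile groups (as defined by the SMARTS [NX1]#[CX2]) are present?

2

[NX1]#[CX2] is the SMARTS for a nitrile: a nitrogen triple-bonded to a two-connected carbon.
The molecule carries 2 separate instances of a nitrile (-C#N) meeting every constraint; each maps to a distinct set of atoms, giving 2 matches.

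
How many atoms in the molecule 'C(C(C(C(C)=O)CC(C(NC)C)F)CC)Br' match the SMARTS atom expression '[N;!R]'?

The query [N;!R] means: aliphatic nitrogen not in a ring.
Check the 16 heavy atoms by environment: 12× C (acyclic) → no; 1× O (acyclic) → no; 1× N (acyclic) → match; 1× F (acyclic) → no; 1× Br (acyclic) → no.
That gives 1 matching atom.

1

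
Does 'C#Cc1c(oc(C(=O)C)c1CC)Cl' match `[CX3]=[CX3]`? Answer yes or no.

The pattern [CX3]=[CX3] describes a non-aromatic C=C double bond between two sp2 carbons — an alkene.
The closest candidate here is an ethyl group (-CH2CH3), but its C-C bond is a single bond between CX4 carbons, not CX3=CX3. No other fragment satisfies the full query, so there is no match.

No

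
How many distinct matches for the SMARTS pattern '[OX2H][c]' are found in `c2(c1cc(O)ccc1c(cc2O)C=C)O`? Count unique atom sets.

3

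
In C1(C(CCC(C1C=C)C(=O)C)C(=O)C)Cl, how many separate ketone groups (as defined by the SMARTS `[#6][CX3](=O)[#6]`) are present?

[#6][CX3](=O)[#6] is the SMARTS for a ketone: a carbonyl carbon (no H) flanked by two carbons.
The molecule carries 2 separate instances of an acetyl/ketone group (-C(=O)CH3) meeting every constraint; each maps to a distinct set of atoms, giving 2 matches.

2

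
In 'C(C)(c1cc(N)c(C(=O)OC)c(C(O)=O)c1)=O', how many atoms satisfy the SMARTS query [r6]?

6

Check the 17 heavy atoms by environment: 6× c (aromatic, in 6-ring) → match; 5× C (acyclic) → no; 5× O (acyclic) → no; 1× N (acyclic) → no.
That gives 6 matching atoms.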